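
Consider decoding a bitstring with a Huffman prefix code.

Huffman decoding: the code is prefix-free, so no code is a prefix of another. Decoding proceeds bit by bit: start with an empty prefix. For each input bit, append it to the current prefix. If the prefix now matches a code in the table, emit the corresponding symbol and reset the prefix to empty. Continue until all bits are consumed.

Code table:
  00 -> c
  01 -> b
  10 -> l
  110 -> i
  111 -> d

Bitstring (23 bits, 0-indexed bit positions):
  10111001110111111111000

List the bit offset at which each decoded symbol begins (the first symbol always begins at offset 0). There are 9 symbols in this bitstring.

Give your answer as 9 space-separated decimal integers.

Bit 0: prefix='1' (no match yet)
Bit 1: prefix='10' -> emit 'l', reset
Bit 2: prefix='1' (no match yet)
Bit 3: prefix='11' (no match yet)
Bit 4: prefix='111' -> emit 'd', reset
Bit 5: prefix='0' (no match yet)
Bit 6: prefix='00' -> emit 'c', reset
Bit 7: prefix='1' (no match yet)
Bit 8: prefix='11' (no match yet)
Bit 9: prefix='111' -> emit 'd', reset
Bit 10: prefix='0' (no match yet)
Bit 11: prefix='01' -> emit 'b', reset
Bit 12: prefix='1' (no match yet)
Bit 13: prefix='11' (no match yet)
Bit 14: prefix='111' -> emit 'd', reset
Bit 15: prefix='1' (no match yet)
Bit 16: prefix='11' (no match yet)
Bit 17: prefix='111' -> emit 'd', reset
Bit 18: prefix='1' (no match yet)
Bit 19: prefix='11' (no match yet)
Bit 20: prefix='110' -> emit 'i', reset
Bit 21: prefix='0' (no match yet)
Bit 22: prefix='00' -> emit 'c', reset

Answer: 0 2 5 7 10 12 15 18 21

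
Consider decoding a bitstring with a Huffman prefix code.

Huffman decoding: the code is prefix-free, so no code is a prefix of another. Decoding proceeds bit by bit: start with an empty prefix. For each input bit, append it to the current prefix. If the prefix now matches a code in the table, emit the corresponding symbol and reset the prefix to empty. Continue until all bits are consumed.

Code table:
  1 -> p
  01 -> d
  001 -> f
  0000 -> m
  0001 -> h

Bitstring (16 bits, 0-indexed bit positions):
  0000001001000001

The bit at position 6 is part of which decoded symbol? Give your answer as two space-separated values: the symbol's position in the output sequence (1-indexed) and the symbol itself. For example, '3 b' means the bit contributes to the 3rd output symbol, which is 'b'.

Answer: 2 f

Derivation:
Bit 0: prefix='0' (no match yet)
Bit 1: prefix='00' (no match yet)
Bit 2: prefix='000' (no match yet)
Bit 3: prefix='0000' -> emit 'm', reset
Bit 4: prefix='0' (no match yet)
Bit 5: prefix='00' (no match yet)
Bit 6: prefix='001' -> emit 'f', reset
Bit 7: prefix='0' (no match yet)
Bit 8: prefix='00' (no match yet)
Bit 9: prefix='001' -> emit 'f', reset
Bit 10: prefix='0' (no match yet)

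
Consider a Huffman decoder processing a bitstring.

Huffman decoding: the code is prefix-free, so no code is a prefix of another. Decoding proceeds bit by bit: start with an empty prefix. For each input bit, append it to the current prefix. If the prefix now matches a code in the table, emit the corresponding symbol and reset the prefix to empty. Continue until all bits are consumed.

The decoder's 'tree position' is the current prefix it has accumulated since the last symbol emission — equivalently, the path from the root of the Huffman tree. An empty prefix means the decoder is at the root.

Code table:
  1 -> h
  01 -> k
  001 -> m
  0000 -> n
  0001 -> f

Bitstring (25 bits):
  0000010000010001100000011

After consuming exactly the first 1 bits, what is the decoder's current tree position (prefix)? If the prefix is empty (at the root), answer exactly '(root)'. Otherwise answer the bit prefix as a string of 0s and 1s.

Answer: 0

Derivation:
Bit 0: prefix='0' (no match yet)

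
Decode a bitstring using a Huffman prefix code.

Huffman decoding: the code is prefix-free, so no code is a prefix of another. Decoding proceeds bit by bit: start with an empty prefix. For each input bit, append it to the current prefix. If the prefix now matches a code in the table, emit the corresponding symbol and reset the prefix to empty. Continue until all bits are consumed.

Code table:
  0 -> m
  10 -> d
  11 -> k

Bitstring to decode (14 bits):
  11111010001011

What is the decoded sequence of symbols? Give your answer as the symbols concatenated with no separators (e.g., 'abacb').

Answer: kkddmmdk

Derivation:
Bit 0: prefix='1' (no match yet)
Bit 1: prefix='11' -> emit 'k', reset
Bit 2: prefix='1' (no match yet)
Bit 3: prefix='11' -> emit 'k', reset
Bit 4: prefix='1' (no match yet)
Bit 5: prefix='10' -> emit 'd', reset
Bit 6: prefix='1' (no match yet)
Bit 7: prefix='10' -> emit 'd', reset
Bit 8: prefix='0' -> emit 'm', reset
Bit 9: prefix='0' -> emit 'm', reset
Bit 10: prefix='1' (no match yet)
Bit 11: prefix='10' -> emit 'd', reset
Bit 12: prefix='1' (no match yet)
Bit 13: prefix='11' -> emit 'k', reset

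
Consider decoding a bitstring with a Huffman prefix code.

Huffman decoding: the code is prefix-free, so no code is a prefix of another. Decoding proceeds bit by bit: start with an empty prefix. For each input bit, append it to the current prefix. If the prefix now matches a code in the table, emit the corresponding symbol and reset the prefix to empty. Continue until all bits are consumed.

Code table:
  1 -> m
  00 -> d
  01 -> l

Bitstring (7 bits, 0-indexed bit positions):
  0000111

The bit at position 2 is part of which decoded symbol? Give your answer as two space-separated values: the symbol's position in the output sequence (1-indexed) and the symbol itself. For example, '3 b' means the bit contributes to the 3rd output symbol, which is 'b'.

Answer: 2 d

Derivation:
Bit 0: prefix='0' (no match yet)
Bit 1: prefix='00' -> emit 'd', reset
Bit 2: prefix='0' (no match yet)
Bit 3: prefix='00' -> emit 'd', reset
Bit 4: prefix='1' -> emit 'm', reset
Bit 5: prefix='1' -> emit 'm', reset
Bit 6: prefix='1' -> emit 'm', reset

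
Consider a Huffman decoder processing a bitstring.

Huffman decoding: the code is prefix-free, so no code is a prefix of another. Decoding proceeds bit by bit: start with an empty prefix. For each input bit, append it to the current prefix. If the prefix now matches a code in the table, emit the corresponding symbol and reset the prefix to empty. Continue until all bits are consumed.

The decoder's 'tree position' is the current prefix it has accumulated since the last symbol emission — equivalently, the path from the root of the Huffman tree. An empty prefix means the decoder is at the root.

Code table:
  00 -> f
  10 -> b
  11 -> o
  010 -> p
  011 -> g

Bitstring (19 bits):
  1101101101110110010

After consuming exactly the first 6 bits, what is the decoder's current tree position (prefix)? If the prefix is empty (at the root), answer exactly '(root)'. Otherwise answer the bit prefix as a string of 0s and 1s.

Answer: 0

Derivation:
Bit 0: prefix='1' (no match yet)
Bit 1: prefix='11' -> emit 'o', reset
Bit 2: prefix='0' (no match yet)
Bit 3: prefix='01' (no match yet)
Bit 4: prefix='011' -> emit 'g', reset
Bit 5: prefix='0' (no match yet)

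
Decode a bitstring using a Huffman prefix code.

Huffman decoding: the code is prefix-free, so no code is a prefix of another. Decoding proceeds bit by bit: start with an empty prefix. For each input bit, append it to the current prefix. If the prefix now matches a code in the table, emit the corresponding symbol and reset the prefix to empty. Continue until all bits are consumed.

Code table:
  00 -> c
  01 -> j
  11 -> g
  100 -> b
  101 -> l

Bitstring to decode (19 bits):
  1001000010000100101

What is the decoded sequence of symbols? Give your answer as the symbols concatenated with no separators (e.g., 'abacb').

Bit 0: prefix='1' (no match yet)
Bit 1: prefix='10' (no match yet)
Bit 2: prefix='100' -> emit 'b', reset
Bit 3: prefix='1' (no match yet)
Bit 4: prefix='10' (no match yet)
Bit 5: prefix='100' -> emit 'b', reset
Bit 6: prefix='0' (no match yet)
Bit 7: prefix='00' -> emit 'c', reset
Bit 8: prefix='1' (no match yet)
Bit 9: prefix='10' (no match yet)
Bit 10: prefix='100' -> emit 'b', reset
Bit 11: prefix='0' (no match yet)
Bit 12: prefix='00' -> emit 'c', reset
Bit 13: prefix='1' (no match yet)
Bit 14: prefix='10' (no match yet)
Bit 15: prefix='100' -> emit 'b', reset
Bit 16: prefix='1' (no match yet)
Bit 17: prefix='10' (no match yet)
Bit 18: prefix='101' -> emit 'l', reset

Answer: bbcbcbl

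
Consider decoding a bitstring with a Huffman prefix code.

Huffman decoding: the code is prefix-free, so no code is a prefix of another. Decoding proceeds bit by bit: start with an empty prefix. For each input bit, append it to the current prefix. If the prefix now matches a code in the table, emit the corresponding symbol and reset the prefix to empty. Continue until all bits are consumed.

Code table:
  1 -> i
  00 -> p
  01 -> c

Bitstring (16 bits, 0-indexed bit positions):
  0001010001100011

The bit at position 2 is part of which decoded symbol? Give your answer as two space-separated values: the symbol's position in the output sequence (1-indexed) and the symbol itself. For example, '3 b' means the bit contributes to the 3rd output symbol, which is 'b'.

Answer: 2 c

Derivation:
Bit 0: prefix='0' (no match yet)
Bit 1: prefix='00' -> emit 'p', reset
Bit 2: prefix='0' (no match yet)
Bit 3: prefix='01' -> emit 'c', reset
Bit 4: prefix='0' (no match yet)
Bit 5: prefix='01' -> emit 'c', reset
Bit 6: prefix='0' (no match yet)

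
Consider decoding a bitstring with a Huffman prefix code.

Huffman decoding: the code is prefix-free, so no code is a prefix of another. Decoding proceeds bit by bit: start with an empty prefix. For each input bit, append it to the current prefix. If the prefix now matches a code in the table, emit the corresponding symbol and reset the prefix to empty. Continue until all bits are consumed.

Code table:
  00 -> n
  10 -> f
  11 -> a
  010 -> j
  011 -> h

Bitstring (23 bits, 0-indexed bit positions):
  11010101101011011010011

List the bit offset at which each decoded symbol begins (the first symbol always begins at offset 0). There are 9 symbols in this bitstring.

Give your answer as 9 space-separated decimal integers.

Bit 0: prefix='1' (no match yet)
Bit 1: prefix='11' -> emit 'a', reset
Bit 2: prefix='0' (no match yet)
Bit 3: prefix='01' (no match yet)
Bit 4: prefix='010' -> emit 'j', reset
Bit 5: prefix='1' (no match yet)
Bit 6: prefix='10' -> emit 'f', reset
Bit 7: prefix='1' (no match yet)
Bit 8: prefix='11' -> emit 'a', reset
Bit 9: prefix='0' (no match yet)
Bit 10: prefix='01' (no match yet)
Bit 11: prefix='010' -> emit 'j', reset
Bit 12: prefix='1' (no match yet)
Bit 13: prefix='11' -> emit 'a', reset
Bit 14: prefix='0' (no match yet)
Bit 15: prefix='01' (no match yet)
Bit 16: prefix='011' -> emit 'h', reset
Bit 17: prefix='0' (no match yet)
Bit 18: prefix='01' (no match yet)
Bit 19: prefix='010' -> emit 'j', reset
Bit 20: prefix='0' (no match yet)
Bit 21: prefix='01' (no match yet)
Bit 22: prefix='011' -> emit 'h', reset

Answer: 0 2 5 7 9 12 14 17 20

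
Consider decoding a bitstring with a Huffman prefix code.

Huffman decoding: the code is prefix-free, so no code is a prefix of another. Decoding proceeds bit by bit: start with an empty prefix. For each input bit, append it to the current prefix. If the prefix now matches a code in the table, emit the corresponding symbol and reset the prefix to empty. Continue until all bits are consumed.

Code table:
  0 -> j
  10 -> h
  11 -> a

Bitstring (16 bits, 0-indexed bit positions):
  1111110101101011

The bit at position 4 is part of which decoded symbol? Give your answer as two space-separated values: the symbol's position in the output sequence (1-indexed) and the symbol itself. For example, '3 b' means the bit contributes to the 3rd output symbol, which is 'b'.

Bit 0: prefix='1' (no match yet)
Bit 1: prefix='11' -> emit 'a', reset
Bit 2: prefix='1' (no match yet)
Bit 3: prefix='11' -> emit 'a', reset
Bit 4: prefix='1' (no match yet)
Bit 5: prefix='11' -> emit 'a', reset
Bit 6: prefix='0' -> emit 'j', reset
Bit 7: prefix='1' (no match yet)
Bit 8: prefix='10' -> emit 'h', reset

Answer: 3 a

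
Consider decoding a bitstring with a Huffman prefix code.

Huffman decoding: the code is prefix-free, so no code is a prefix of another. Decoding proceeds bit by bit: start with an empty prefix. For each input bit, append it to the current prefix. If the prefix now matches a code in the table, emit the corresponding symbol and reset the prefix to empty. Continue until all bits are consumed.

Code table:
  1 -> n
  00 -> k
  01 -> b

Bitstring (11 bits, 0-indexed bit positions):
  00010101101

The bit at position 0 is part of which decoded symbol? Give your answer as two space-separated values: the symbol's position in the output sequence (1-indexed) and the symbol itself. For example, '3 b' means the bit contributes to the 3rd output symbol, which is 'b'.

Answer: 1 k

Derivation:
Bit 0: prefix='0' (no match yet)
Bit 1: prefix='00' -> emit 'k', reset
Bit 2: prefix='0' (no match yet)
Bit 3: prefix='01' -> emit 'b', reset
Bit 4: prefix='0' (no match yet)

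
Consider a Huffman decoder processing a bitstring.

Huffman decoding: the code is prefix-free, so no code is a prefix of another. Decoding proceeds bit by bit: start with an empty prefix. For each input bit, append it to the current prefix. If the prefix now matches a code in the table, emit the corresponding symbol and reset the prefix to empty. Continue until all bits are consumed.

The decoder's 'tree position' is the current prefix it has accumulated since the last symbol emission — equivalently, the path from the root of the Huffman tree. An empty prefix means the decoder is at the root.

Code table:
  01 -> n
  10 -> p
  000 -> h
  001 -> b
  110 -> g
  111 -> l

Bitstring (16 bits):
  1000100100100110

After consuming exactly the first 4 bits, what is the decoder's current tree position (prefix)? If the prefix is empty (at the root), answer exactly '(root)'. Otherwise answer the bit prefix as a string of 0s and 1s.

Answer: 00

Derivation:
Bit 0: prefix='1' (no match yet)
Bit 1: prefix='10' -> emit 'p', reset
Bit 2: prefix='0' (no match yet)
Bit 3: prefix='00' (no match yet)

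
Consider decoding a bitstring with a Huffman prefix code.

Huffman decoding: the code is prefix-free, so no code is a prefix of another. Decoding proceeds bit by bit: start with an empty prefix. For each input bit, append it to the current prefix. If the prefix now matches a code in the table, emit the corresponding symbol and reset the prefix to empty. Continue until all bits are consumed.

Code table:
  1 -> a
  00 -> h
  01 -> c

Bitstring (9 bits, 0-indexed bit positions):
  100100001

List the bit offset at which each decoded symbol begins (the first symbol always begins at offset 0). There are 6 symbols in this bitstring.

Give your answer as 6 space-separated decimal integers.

Answer: 0 1 3 4 6 8

Derivation:
Bit 0: prefix='1' -> emit 'a', reset
Bit 1: prefix='0' (no match yet)
Bit 2: prefix='00' -> emit 'h', reset
Bit 3: prefix='1' -> emit 'a', reset
Bit 4: prefix='0' (no match yet)
Bit 5: prefix='00' -> emit 'h', reset
Bit 6: prefix='0' (no match yet)
Bit 7: prefix='00' -> emit 'h', reset
Bit 8: prefix='1' -> emit 'a', reset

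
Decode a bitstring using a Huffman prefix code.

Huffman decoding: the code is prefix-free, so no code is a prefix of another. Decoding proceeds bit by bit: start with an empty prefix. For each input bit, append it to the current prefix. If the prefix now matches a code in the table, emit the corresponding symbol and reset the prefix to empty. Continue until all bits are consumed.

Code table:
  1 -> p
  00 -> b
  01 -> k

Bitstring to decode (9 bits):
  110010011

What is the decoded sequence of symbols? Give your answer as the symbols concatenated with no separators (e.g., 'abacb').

Answer: ppbpbpp

Derivation:
Bit 0: prefix='1' -> emit 'p', reset
Bit 1: prefix='1' -> emit 'p', reset
Bit 2: prefix='0' (no match yet)
Bit 3: prefix='00' -> emit 'b', reset
Bit 4: prefix='1' -> emit 'p', reset
Bit 5: prefix='0' (no match yet)
Bit 6: prefix='00' -> emit 'b', reset
Bit 7: prefix='1' -> emit 'p', reset
Bit 8: prefix='1' -> emit 'p', reset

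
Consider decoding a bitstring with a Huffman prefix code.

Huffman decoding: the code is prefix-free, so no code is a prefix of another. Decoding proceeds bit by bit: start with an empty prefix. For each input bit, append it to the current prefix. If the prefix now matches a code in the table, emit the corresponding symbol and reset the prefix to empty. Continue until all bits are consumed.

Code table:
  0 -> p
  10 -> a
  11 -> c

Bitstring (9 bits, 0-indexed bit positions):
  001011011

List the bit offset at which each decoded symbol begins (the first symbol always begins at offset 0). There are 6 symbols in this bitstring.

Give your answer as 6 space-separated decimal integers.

Bit 0: prefix='0' -> emit 'p', reset
Bit 1: prefix='0' -> emit 'p', reset
Bit 2: prefix='1' (no match yet)
Bit 3: prefix='10' -> emit 'a', reset
Bit 4: prefix='1' (no match yet)
Bit 5: prefix='11' -> emit 'c', reset
Bit 6: prefix='0' -> emit 'p', reset
Bit 7: prefix='1' (no match yet)
Bit 8: prefix='11' -> emit 'c', reset

Answer: 0 1 2 4 6 7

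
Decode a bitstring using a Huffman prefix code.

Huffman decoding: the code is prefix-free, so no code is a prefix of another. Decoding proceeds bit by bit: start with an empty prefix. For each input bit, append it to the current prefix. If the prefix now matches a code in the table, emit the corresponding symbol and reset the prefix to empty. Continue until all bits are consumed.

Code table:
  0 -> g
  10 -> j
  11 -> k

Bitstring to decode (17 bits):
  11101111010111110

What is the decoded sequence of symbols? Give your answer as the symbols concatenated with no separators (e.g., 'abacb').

Bit 0: prefix='1' (no match yet)
Bit 1: prefix='11' -> emit 'k', reset
Bit 2: prefix='1' (no match yet)
Bit 3: prefix='10' -> emit 'j', reset
Bit 4: prefix='1' (no match yet)
Bit 5: prefix='11' -> emit 'k', reset
Bit 6: prefix='1' (no match yet)
Bit 7: prefix='11' -> emit 'k', reset
Bit 8: prefix='0' -> emit 'g', reset
Bit 9: prefix='1' (no match yet)
Bit 10: prefix='10' -> emit 'j', reset
Bit 11: prefix='1' (no match yet)
Bit 12: prefix='11' -> emit 'k', reset
Bit 13: prefix='1' (no match yet)
Bit 14: prefix='11' -> emit 'k', reset
Bit 15: prefix='1' (no match yet)
Bit 16: prefix='10' -> emit 'j', reset

Answer: kjkkgjkkj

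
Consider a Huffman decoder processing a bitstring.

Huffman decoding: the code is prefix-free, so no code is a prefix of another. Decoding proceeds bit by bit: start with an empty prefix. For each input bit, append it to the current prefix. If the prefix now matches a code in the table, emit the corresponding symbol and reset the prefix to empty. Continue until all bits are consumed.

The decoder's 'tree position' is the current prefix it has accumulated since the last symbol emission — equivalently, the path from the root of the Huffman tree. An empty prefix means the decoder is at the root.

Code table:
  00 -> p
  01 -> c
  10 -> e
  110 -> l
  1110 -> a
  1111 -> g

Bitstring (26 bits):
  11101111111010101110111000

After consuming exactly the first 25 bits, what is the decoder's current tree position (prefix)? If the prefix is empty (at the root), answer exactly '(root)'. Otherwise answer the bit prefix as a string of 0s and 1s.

Bit 0: prefix='1' (no match yet)
Bit 1: prefix='11' (no match yet)
Bit 2: prefix='111' (no match yet)
Bit 3: prefix='1110' -> emit 'a', reset
Bit 4: prefix='1' (no match yet)
Bit 5: prefix='11' (no match yet)
Bit 6: prefix='111' (no match yet)
Bit 7: prefix='1111' -> emit 'g', reset
Bit 8: prefix='1' (no match yet)
Bit 9: prefix='11' (no match yet)
Bit 10: prefix='111' (no match yet)
Bit 11: prefix='1110' -> emit 'a', reset
Bit 12: prefix='1' (no match yet)
Bit 13: prefix='10' -> emit 'e', reset
Bit 14: prefix='1' (no match yet)
Bit 15: prefix='10' -> emit 'e', reset
Bit 16: prefix='1' (no match yet)
Bit 17: prefix='11' (no match yet)
Bit 18: prefix='111' (no match yet)
Bit 19: prefix='1110' -> emit 'a', reset
Bit 20: prefix='1' (no match yet)
Bit 21: prefix='11' (no match yet)
Bit 22: prefix='111' (no match yet)
Bit 23: prefix='1110' -> emit 'a', reset
Bit 24: prefix='0' (no match yet)

Answer: 0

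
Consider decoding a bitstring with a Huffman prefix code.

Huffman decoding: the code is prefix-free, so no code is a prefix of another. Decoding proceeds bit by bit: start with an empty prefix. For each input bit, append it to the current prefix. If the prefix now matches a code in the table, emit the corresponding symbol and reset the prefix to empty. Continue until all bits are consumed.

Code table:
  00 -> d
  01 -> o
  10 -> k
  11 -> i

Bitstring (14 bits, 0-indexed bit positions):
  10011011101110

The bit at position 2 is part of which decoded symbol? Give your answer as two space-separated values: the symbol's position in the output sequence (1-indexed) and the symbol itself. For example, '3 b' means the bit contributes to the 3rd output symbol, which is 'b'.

Answer: 2 o

Derivation:
Bit 0: prefix='1' (no match yet)
Bit 1: prefix='10' -> emit 'k', reset
Bit 2: prefix='0' (no match yet)
Bit 3: prefix='01' -> emit 'o', reset
Bit 4: prefix='1' (no match yet)
Bit 5: prefix='10' -> emit 'k', reset
Bit 6: prefix='1' (no match yet)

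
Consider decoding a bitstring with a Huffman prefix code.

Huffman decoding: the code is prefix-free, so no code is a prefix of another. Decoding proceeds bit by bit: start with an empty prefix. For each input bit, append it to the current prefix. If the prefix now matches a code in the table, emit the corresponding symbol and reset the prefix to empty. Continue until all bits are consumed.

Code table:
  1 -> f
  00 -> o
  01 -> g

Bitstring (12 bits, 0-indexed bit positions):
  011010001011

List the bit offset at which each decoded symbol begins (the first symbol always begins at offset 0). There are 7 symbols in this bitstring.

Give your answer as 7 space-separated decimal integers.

Answer: 0 2 3 5 7 9 11

Derivation:
Bit 0: prefix='0' (no match yet)
Bit 1: prefix='01' -> emit 'g', reset
Bit 2: prefix='1' -> emit 'f', reset
Bit 3: prefix='0' (no match yet)
Bit 4: prefix='01' -> emit 'g', reset
Bit 5: prefix='0' (no match yet)
Bit 6: prefix='00' -> emit 'o', reset
Bit 7: prefix='0' (no match yet)
Bit 8: prefix='01' -> emit 'g', reset
Bit 9: prefix='0' (no match yet)
Bit 10: prefix='01' -> emit 'g', reset
Bit 11: prefix='1' -> emit 'f', reset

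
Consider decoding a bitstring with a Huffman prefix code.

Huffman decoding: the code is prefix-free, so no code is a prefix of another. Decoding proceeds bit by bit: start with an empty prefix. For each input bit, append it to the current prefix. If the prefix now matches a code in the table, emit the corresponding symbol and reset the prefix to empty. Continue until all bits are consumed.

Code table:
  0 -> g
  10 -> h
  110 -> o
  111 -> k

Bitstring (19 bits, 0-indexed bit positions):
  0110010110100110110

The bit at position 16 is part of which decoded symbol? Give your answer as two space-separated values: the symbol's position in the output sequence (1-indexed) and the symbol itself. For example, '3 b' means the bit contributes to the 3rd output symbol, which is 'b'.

Bit 0: prefix='0' -> emit 'g', reset
Bit 1: prefix='1' (no match yet)
Bit 2: prefix='11' (no match yet)
Bit 3: prefix='110' -> emit 'o', reset
Bit 4: prefix='0' -> emit 'g', reset
Bit 5: prefix='1' (no match yet)
Bit 6: prefix='10' -> emit 'h', reset
Bit 7: prefix='1' (no match yet)
Bit 8: prefix='11' (no match yet)
Bit 9: prefix='110' -> emit 'o', reset
Bit 10: prefix='1' (no match yet)
Bit 11: prefix='10' -> emit 'h', reset
Bit 12: prefix='0' -> emit 'g', reset
Bit 13: prefix='1' (no match yet)
Bit 14: prefix='11' (no match yet)
Bit 15: prefix='110' -> emit 'o', reset
Bit 16: prefix='1' (no match yet)
Bit 17: prefix='11' (no match yet)
Bit 18: prefix='110' -> emit 'o', reset

Answer: 9 o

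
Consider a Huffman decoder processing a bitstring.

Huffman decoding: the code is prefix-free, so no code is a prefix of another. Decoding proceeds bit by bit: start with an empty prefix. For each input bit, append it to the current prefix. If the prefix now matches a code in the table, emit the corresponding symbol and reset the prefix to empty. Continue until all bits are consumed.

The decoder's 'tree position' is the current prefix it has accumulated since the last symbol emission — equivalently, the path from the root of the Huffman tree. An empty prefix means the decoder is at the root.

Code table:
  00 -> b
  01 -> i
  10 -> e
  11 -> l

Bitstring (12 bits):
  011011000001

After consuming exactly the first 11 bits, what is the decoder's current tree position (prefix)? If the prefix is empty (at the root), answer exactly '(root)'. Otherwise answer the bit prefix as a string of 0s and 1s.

Answer: 0

Derivation:
Bit 0: prefix='0' (no match yet)
Bit 1: prefix='01' -> emit 'i', reset
Bit 2: prefix='1' (no match yet)
Bit 3: prefix='10' -> emit 'e', reset
Bit 4: prefix='1' (no match yet)
Bit 5: prefix='11' -> emit 'l', reset
Bit 6: prefix='0' (no match yet)
Bit 7: prefix='00' -> emit 'b', reset
Bit 8: prefix='0' (no match yet)
Bit 9: prefix='00' -> emit 'b', reset
Bit 10: prefix='0' (no match yet)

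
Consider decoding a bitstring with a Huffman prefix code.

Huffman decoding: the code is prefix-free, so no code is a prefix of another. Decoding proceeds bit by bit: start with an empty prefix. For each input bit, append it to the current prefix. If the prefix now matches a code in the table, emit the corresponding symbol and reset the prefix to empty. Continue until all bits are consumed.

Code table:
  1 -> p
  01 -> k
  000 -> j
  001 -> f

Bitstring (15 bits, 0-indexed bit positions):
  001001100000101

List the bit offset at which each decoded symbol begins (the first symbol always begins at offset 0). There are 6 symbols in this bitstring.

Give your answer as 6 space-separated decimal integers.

Answer: 0 3 6 7 10 13

Derivation:
Bit 0: prefix='0' (no match yet)
Bit 1: prefix='00' (no match yet)
Bit 2: prefix='001' -> emit 'f', reset
Bit 3: prefix='0' (no match yet)
Bit 4: prefix='00' (no match yet)
Bit 5: prefix='001' -> emit 'f', reset
Bit 6: prefix='1' -> emit 'p', reset
Bit 7: prefix='0' (no match yet)
Bit 8: prefix='00' (no match yet)
Bit 9: prefix='000' -> emit 'j', reset
Bit 10: prefix='0' (no match yet)
Bit 11: prefix='00' (no match yet)
Bit 12: prefix='001' -> emit 'f', reset
Bit 13: prefix='0' (no match yet)
Bit 14: prefix='01' -> emit 'k', reset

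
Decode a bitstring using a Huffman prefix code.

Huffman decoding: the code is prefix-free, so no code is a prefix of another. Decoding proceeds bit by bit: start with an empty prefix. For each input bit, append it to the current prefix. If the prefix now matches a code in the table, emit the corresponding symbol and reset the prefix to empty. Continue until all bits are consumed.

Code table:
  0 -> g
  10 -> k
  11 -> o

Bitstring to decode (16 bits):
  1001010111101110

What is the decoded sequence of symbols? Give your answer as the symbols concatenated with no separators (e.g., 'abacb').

Answer: kgkkoogok

Derivation:
Bit 0: prefix='1' (no match yet)
Bit 1: prefix='10' -> emit 'k', reset
Bit 2: prefix='0' -> emit 'g', reset
Bit 3: prefix='1' (no match yet)
Bit 4: prefix='10' -> emit 'k', reset
Bit 5: prefix='1' (no match yet)
Bit 6: prefix='10' -> emit 'k', reset
Bit 7: prefix='1' (no match yet)
Bit 8: prefix='11' -> emit 'o', reset
Bit 9: prefix='1' (no match yet)
Bit 10: prefix='11' -> emit 'o', reset
Bit 11: prefix='0' -> emit 'g', reset
Bit 12: prefix='1' (no match yet)
Bit 13: prefix='11' -> emit 'o', reset
Bit 14: prefix='1' (no match yet)
Bit 15: prefix='10' -> emit 'k', reset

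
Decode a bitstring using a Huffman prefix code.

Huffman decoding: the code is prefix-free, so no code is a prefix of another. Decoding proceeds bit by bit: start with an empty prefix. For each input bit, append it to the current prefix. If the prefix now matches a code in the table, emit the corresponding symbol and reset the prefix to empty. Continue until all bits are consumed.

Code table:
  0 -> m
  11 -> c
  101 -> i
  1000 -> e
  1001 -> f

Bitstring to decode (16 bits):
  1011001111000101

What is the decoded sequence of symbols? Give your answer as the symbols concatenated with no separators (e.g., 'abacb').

Answer: ifcei

Derivation:
Bit 0: prefix='1' (no match yet)
Bit 1: prefix='10' (no match yet)
Bit 2: prefix='101' -> emit 'i', reset
Bit 3: prefix='1' (no match yet)
Bit 4: prefix='10' (no match yet)
Bit 5: prefix='100' (no match yet)
Bit 6: prefix='1001' -> emit 'f', reset
Bit 7: prefix='1' (no match yet)
Bit 8: prefix='11' -> emit 'c', reset
Bit 9: prefix='1' (no match yet)
Bit 10: prefix='10' (no match yet)
Bit 11: prefix='100' (no match yet)
Bit 12: prefix='1000' -> emit 'e', reset
Bit 13: prefix='1' (no match yet)
Bit 14: prefix='10' (no match yet)
Bit 15: prefix='101' -> emit 'i', reset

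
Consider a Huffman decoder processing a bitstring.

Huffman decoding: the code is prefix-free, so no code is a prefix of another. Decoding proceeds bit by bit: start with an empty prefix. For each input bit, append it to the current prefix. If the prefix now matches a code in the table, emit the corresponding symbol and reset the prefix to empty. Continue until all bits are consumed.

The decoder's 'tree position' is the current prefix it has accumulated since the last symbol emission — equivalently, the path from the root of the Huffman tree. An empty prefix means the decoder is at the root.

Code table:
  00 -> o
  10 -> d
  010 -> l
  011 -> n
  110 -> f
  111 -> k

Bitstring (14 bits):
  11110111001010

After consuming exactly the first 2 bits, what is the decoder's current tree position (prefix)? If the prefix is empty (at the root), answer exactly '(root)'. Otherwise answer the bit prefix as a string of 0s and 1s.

Answer: 11

Derivation:
Bit 0: prefix='1' (no match yet)
Bit 1: prefix='11' (no match yet)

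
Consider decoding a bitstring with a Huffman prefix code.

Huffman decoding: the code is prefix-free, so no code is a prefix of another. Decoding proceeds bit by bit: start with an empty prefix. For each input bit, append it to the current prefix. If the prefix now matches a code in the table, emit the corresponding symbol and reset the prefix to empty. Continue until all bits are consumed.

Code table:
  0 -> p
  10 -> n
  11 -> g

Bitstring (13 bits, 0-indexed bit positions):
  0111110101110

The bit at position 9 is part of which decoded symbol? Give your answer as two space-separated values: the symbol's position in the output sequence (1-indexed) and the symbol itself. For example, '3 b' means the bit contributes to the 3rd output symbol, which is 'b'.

Answer: 6 g

Derivation:
Bit 0: prefix='0' -> emit 'p', reset
Bit 1: prefix='1' (no match yet)
Bit 2: prefix='11' -> emit 'g', reset
Bit 3: prefix='1' (no match yet)
Bit 4: prefix='11' -> emit 'g', reset
Bit 5: prefix='1' (no match yet)
Bit 6: prefix='10' -> emit 'n', reset
Bit 7: prefix='1' (no match yet)
Bit 8: prefix='10' -> emit 'n', reset
Bit 9: prefix='1' (no match yet)
Bit 10: prefix='11' -> emit 'g', reset
Bit 11: prefix='1' (no match yet)
Bit 12: prefix='10' -> emit 'n', reset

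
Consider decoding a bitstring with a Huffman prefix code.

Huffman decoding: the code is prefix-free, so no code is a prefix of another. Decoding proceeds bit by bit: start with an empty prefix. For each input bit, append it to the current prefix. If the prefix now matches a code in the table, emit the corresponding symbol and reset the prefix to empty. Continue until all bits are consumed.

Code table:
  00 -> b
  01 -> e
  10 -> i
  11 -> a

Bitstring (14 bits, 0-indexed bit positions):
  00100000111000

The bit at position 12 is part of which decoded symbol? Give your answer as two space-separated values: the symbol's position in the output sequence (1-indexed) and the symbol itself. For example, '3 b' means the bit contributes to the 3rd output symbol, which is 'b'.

Bit 0: prefix='0' (no match yet)
Bit 1: prefix='00' -> emit 'b', reset
Bit 2: prefix='1' (no match yet)
Bit 3: prefix='10' -> emit 'i', reset
Bit 4: prefix='0' (no match yet)
Bit 5: prefix='00' -> emit 'b', reset
Bit 6: prefix='0' (no match yet)
Bit 7: prefix='00' -> emit 'b', reset
Bit 8: prefix='1' (no match yet)
Bit 9: prefix='11' -> emit 'a', reset
Bit 10: prefix='1' (no match yet)
Bit 11: prefix='10' -> emit 'i', reset
Bit 12: prefix='0' (no match yet)
Bit 13: prefix='00' -> emit 'b', reset

Answer: 7 b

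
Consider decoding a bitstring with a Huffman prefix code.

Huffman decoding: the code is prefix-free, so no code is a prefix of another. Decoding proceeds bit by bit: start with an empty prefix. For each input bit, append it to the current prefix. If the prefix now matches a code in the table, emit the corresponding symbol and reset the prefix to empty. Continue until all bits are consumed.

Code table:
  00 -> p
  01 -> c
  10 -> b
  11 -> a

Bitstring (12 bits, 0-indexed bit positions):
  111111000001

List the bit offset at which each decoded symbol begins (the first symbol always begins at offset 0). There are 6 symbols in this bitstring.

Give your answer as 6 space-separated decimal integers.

Answer: 0 2 4 6 8 10

Derivation:
Bit 0: prefix='1' (no match yet)
Bit 1: prefix='11' -> emit 'a', reset
Bit 2: prefix='1' (no match yet)
Bit 3: prefix='11' -> emit 'a', reset
Bit 4: prefix='1' (no match yet)
Bit 5: prefix='11' -> emit 'a', reset
Bit 6: prefix='0' (no match yet)
Bit 7: prefix='00' -> emit 'p', reset
Bit 8: prefix='0' (no match yet)
Bit 9: prefix='00' -> emit 'p', reset
Bit 10: prefix='0' (no match yet)
Bit 11: prefix='01' -> emit 'c', reset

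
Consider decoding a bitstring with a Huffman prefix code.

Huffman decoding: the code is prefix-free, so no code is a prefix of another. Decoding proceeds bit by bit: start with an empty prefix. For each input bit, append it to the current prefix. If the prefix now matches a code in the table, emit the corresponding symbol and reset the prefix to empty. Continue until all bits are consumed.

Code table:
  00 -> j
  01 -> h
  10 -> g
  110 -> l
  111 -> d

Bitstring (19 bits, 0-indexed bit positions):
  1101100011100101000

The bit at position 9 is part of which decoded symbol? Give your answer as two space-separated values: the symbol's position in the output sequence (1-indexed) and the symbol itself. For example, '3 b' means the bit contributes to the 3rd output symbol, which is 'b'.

Bit 0: prefix='1' (no match yet)
Bit 1: prefix='11' (no match yet)
Bit 2: prefix='110' -> emit 'l', reset
Bit 3: prefix='1' (no match yet)
Bit 4: prefix='11' (no match yet)
Bit 5: prefix='110' -> emit 'l', reset
Bit 6: prefix='0' (no match yet)
Bit 7: prefix='00' -> emit 'j', reset
Bit 8: prefix='1' (no match yet)
Bit 9: prefix='11' (no match yet)
Bit 10: prefix='111' -> emit 'd', reset
Bit 11: prefix='0' (no match yet)
Bit 12: prefix='00' -> emit 'j', reset
Bit 13: prefix='1' (no match yet)

Answer: 4 d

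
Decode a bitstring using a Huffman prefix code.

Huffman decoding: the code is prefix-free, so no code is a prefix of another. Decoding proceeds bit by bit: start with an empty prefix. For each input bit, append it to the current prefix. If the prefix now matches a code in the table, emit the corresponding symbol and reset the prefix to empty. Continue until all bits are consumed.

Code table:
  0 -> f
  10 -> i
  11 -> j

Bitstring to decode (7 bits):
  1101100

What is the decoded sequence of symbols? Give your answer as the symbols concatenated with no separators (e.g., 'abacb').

Bit 0: prefix='1' (no match yet)
Bit 1: prefix='11' -> emit 'j', reset
Bit 2: prefix='0' -> emit 'f', reset
Bit 3: prefix='1' (no match yet)
Bit 4: prefix='11' -> emit 'j', reset
Bit 5: prefix='0' -> emit 'f', reset
Bit 6: prefix='0' -> emit 'f', reset

Answer: jfjff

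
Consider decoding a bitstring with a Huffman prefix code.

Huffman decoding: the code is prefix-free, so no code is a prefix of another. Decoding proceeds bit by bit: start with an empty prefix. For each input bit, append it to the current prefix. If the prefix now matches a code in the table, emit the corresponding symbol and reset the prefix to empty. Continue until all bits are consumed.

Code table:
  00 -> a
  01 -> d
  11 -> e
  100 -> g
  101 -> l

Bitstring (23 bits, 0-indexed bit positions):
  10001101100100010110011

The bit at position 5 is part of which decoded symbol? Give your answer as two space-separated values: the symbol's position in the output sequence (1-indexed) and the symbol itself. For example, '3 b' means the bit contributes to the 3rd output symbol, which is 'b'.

Bit 0: prefix='1' (no match yet)
Bit 1: prefix='10' (no match yet)
Bit 2: prefix='100' -> emit 'g', reset
Bit 3: prefix='0' (no match yet)
Bit 4: prefix='01' -> emit 'd', reset
Bit 5: prefix='1' (no match yet)
Bit 6: prefix='10' (no match yet)
Bit 7: prefix='101' -> emit 'l', reset
Bit 8: prefix='1' (no match yet)
Bit 9: prefix='10' (no match yet)

Answer: 3 l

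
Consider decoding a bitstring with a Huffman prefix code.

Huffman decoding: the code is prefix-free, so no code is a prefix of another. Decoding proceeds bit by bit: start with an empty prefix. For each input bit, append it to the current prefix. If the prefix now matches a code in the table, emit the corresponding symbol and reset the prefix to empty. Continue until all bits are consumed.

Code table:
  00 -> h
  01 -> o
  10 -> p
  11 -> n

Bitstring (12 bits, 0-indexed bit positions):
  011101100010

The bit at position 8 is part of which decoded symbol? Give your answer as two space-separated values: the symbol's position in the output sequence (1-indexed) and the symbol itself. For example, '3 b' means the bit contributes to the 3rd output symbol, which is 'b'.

Bit 0: prefix='0' (no match yet)
Bit 1: prefix='01' -> emit 'o', reset
Bit 2: prefix='1' (no match yet)
Bit 3: prefix='11' -> emit 'n', reset
Bit 4: prefix='0' (no match yet)
Bit 5: prefix='01' -> emit 'o', reset
Bit 6: prefix='1' (no match yet)
Bit 7: prefix='10' -> emit 'p', reset
Bit 8: prefix='0' (no match yet)
Bit 9: prefix='00' -> emit 'h', reset
Bit 10: prefix='1' (no match yet)
Bit 11: prefix='10' -> emit 'p', reset

Answer: 5 h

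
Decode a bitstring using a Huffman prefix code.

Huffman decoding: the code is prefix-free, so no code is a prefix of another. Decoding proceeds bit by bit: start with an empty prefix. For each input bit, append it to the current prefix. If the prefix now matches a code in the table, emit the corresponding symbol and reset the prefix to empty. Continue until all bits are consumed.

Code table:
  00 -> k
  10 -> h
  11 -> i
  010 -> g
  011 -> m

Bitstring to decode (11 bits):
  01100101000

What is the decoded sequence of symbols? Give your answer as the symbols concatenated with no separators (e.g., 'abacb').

Bit 0: prefix='0' (no match yet)
Bit 1: prefix='01' (no match yet)
Bit 2: prefix='011' -> emit 'm', reset
Bit 3: prefix='0' (no match yet)
Bit 4: prefix='00' -> emit 'k', reset
Bit 5: prefix='1' (no match yet)
Bit 6: prefix='10' -> emit 'h', reset
Bit 7: prefix='1' (no match yet)
Bit 8: prefix='10' -> emit 'h', reset
Bit 9: prefix='0' (no match yet)
Bit 10: prefix='00' -> emit 'k', reset

Answer: mkhhk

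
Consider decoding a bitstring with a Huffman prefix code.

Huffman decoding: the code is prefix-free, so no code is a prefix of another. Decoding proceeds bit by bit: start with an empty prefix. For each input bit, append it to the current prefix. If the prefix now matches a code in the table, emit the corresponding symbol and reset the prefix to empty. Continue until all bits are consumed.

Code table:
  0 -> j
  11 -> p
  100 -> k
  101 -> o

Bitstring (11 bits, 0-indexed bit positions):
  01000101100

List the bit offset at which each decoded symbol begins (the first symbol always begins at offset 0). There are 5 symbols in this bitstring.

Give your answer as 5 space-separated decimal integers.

Bit 0: prefix='0' -> emit 'j', reset
Bit 1: prefix='1' (no match yet)
Bit 2: prefix='10' (no match yet)
Bit 3: prefix='100' -> emit 'k', reset
Bit 4: prefix='0' -> emit 'j', reset
Bit 5: prefix='1' (no match yet)
Bit 6: prefix='10' (no match yet)
Bit 7: prefix='101' -> emit 'o', reset
Bit 8: prefix='1' (no match yet)
Bit 9: prefix='10' (no match yet)
Bit 10: prefix='100' -> emit 'k', reset

Answer: 0 1 4 5 8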